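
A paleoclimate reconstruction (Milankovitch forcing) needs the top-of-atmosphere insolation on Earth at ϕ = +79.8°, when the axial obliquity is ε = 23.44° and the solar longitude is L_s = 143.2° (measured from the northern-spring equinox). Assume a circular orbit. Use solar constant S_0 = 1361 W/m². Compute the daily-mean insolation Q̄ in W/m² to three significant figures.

Solar declination: sin δ = sin ε · sin L_s = sin 23.44° × sin 143.2° = 0.23828, so δ = +13.785°.
cos h₀ = −tan(+79.8°) tan(+13.785°) = -1.3636 ≤ −1 ⇒ polar day, h₀ = π.
Bracket: h₀ sin ϕ sin δ + cos ϕ cos δ sin h₀ = 3.1416×0.98420×0.23828 + 0.17708×0.97120×0.00000 = 0.736753 + 0.000000 = 0.736753.
Q̄ = (S_0/π) × [bracket] = (1361/π) × 0.736753 = 319.2 W/m².

Q̄ ≈ 319 W/m²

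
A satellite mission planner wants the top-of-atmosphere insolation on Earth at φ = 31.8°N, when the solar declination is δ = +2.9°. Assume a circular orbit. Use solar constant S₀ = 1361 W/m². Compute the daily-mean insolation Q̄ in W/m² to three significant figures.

Q̄ ≈ 386 W/m²

cos H₀ = −tan(+31.8°) tan(+2.900°) = -0.0314, H₀ = 1.6022 rad.
Bracket: H₀ sin φ sin δ + cos φ cos δ sin H₀ = 1.6022×0.52696×0.05059 + 0.84989×0.99872×0.99951 = 0.042713 + 0.848386 = 0.891099.
Q̄ = (S₀/π) × [bracket] = (1361/π) × 0.891099 = 386.0 W/m².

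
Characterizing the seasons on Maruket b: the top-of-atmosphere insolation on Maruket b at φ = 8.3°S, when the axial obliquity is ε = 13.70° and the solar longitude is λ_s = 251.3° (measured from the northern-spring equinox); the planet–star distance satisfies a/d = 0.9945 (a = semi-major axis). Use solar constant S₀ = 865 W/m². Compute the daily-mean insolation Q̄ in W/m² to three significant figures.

Q̄ ≈ 277 W/m²

Solar declination: sin δ = sin ε · sin λ_s = sin 13.70° × sin 251.3° = -0.22434, so δ = -12.964°.
cos H₀ = −tan(-8.3°) tan(-12.964°) = -0.0336, H₀ = 1.6044 rad.
Bracket: H₀ sin φ sin δ + cos φ cos δ sin H₀ = 1.6044×-0.14436×-0.22434 + 0.98953×0.97451×0.99944 = 0.051960 + 0.963767 = 1.015727.
Inverse-square distance factor (a/d)² = 0.9945² = 0.989030.
Q̄ = (S₀/π) × 0.989030 × [bracket] = (865/π) × 0.989030 × 1.015727 = 276.6 W/m².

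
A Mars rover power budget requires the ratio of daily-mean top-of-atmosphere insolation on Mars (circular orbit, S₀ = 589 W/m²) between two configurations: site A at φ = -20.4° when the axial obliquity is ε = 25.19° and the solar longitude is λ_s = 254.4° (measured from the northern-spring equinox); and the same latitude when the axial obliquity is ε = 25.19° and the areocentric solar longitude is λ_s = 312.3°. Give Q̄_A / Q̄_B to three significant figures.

— Configuration A (φ=-20.4°):
Solar declination: sin δ = sin ε · sin λ_s = sin 25.19° × sin 254.4° = -0.40994, so δ = -24.201°.
cos H₀ = −tan(-20.4°) tan(-24.201°) = -0.1671, H₀ = 1.7387 rad.
Bracket: H₀ sin φ sin δ + cos φ cos δ sin H₀ = 1.7387×-0.34857×-0.40994 + 0.93728×0.91211×0.98593 = 0.248448 + 0.842874 = 1.091322.
Q̄ = (S₀/π) × [bracket] = (589/π) × 1.091322 = 204.61 W/m².
— Configuration B (φ=-20.4°):
sin δ = sin 25.19° × sin 312.3° = -0.31480, so δ = -18.349°.
cos H₀ = −tan(-20.4°) tan(-18.349°) = -0.1233, H₀ = 1.6945 rad.
Bracket: H₀ sin φ sin δ + cos φ cos δ sin H₀ = 1.6945×-0.34857×-0.31480 + 0.93728×0.94916×0.99236 = 0.185937 + 0.882832 = 1.068769.
Q̄ = (S₀/π) × [bracket] = (589/π) × 1.068769 = 200.38 W/m².
Ratio Q̄_A / Q̄_B = 204.61 / 200.38 = 1.021.

Q̄_A / Q̄_B ≈ 1.02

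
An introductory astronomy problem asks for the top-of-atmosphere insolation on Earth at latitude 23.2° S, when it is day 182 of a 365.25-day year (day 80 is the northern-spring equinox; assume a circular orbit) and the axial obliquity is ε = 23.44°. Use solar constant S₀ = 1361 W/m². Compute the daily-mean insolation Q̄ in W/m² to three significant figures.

Solar longitude: λ_s = 360° × (182 − 80)/365.25 = 100.534°.
sin δ = sin 23.44° × sin 100.534° = 0.39108, so δ = +23.022°.
cos H₀ = −tan(-23.2°) tan(+23.022°) = 0.1821, H₀ = 1.3876 rad.
Bracket: H₀ sin φ sin δ + cos φ cos δ sin H₀ = 1.3876×-0.39394×0.39108 + 0.91914×0.92035×0.98328 = -0.213777 + 0.831787 = 0.618010.
Q̄ = (S₀/π) × [bracket] = (1361/π) × 0.618010 = 267.7 W/m².

Q̄ ≈ 268 W/m²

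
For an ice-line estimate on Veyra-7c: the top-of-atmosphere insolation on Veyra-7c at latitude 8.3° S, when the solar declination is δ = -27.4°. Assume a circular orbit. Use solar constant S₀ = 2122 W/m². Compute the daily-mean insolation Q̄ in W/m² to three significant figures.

Q̄ ≈ 666 W/m²

cos H₀ = −tan(-8.3°) tan(-27.400°) = -0.0756, H₀ = 1.6465 rad.
Bracket: H₀ sin φ sin δ + cos φ cos δ sin H₀ = 1.6465×-0.14436×-0.46020 + 0.98953×0.88782×0.99714 = 0.109384 + 0.876012 = 0.985396.
Q̄ = (S₀/π) × [bracket] = (2122/π) × 0.985396 = 665.6 W/m².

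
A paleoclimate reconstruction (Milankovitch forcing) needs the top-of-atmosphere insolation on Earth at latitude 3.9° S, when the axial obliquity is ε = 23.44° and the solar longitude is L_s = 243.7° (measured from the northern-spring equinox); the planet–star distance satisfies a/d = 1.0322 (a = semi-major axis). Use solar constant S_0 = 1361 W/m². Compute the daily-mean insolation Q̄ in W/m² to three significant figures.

Solar declination: sin δ = sin ε · sin L_s = sin 23.44° × sin 243.7° = -0.35661, so δ = -20.892°.
cos h₀ = −tan(-3.9°) tan(-20.892°) = -0.0260, h₀ = 1.5968 rad.
Bracket: h₀ sin ϕ sin δ + cos ϕ cos δ sin h₀ = 1.5968×-0.06802×-0.35661 + 0.99768×0.93425×0.99966 = 0.038733 + 0.931766 = 0.970499.
Inverse-square distance factor (a/d)² = 1.0322² = 1.065437.
Q̄ = (S_0/π) × 1.065437 × [bracket] = (1361/π) × 1.065437 × 0.970499 = 448.0 W/m².

Q̄ ≈ 448 W/m²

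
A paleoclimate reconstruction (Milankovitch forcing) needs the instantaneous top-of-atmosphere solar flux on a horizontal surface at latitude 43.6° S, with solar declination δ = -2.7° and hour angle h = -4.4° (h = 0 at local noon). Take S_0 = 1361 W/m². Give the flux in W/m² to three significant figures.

1.03e+03 W/m²

cos θ_z = sin ϕ sin δ + cos ϕ cos δ cos h = 0.032486 + 0.721236 = 0.753722.
Flux = S_0 · cos θ_z = 1361 × 0.753722 = 1026 W/m².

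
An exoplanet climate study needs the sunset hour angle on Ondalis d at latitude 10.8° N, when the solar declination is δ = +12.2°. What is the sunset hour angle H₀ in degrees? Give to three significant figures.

cos H₀ = −tan φ · tan δ = −tan(+10.8°) × tan(+12.200°) = -0.0412, so H₀ = 1.6121 rad = 92.36°.

H₀ = 92.4°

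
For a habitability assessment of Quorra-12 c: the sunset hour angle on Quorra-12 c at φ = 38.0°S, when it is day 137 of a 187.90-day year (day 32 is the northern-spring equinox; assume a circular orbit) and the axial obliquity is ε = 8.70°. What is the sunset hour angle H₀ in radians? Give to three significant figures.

H₀ = 1.61 rad

Solar longitude: λ_s = 360° × (137 − 32)/187.90 = 201.171°.
sin δ = sin 8.70° × sin 201.171° = -0.05463, so δ = -3.132°.
cos H₀ = −tan φ · tan δ = −tan(-38.0°) × tan(-3.132°) = -0.0427, so H₀ = 1.6136 rad = 92.45°.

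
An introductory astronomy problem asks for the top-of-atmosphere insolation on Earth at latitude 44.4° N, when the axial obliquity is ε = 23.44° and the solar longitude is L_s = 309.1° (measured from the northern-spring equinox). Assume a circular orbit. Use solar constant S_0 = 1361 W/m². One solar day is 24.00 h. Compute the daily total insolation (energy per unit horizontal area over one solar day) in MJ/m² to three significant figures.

Solar declination: sin δ = sin ε · sin L_s = sin 23.44° × sin 309.1° = -0.30870, so δ = -17.981°.
cos h₀ = −tan(+44.4°) tan(-17.981°) = 0.3178, h₀ = 1.2474 rad.
Bracket: h₀ sin ϕ sin δ + cos ϕ cos δ sin h₀ = 1.2474×0.69966×-0.30870 + 0.71447×0.95116×0.94815 = -0.269420 + 0.644339 = 0.374919.
Q̄ = (S_0/π) × [bracket] = (1361/π) × 0.374919 = 162.42 W/m².
Daily total = Q̄ × 24.00 h × 3600 s/h = 162.42 × 24.00 × 3600 / 10⁶ = 14.03 MJ/m².

14.0 MJ/m²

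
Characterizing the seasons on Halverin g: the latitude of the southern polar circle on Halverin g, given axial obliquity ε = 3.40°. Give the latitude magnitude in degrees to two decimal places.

The polar circle is the lowest latitude that experiences at least one full rotation of continuous darkness at the northern-summer solstice; it lies at |φ| = 90° − ε = 90° − 3.40° = 86.60°.

86.60°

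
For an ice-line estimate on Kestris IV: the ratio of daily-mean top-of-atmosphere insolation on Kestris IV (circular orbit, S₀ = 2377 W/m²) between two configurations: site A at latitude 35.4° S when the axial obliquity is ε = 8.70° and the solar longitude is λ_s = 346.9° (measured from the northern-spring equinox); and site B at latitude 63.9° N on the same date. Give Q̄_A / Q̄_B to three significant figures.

Q̄_A / Q̄_B ≈ 2.16

— Configuration A (φ=-35.4°):
Solar declination: sin δ = sin ε · sin λ_s = sin 8.70° × sin 346.9° = -0.03428, so δ = -1.965°.
cos H₀ = −tan(-35.4°) tan(-1.965°) = -0.0244, H₀ = 1.5952 rad.
Bracket: H₀ sin φ sin δ + cos φ cos δ sin H₀ = 1.5952×-0.57928×-0.03428 + 0.81513×0.99941×0.99970 = 0.031677 + 0.814405 = 0.846082.
Q̄ = (S₀/π) × [bracket] = (2377/π) × 0.846082 = 640.16 W/m².
— Configuration B (φ=+63.9°):
cos H₀ = −tan(+63.9°) tan(-1.965°) = 0.0700, H₀ = 1.5007 rad.
Bracket: H₀ sin φ sin δ + cos φ cos δ sin H₀ = 1.5007×0.89803×-0.03428 + 0.43994×0.99941×0.99755 = -0.046198 + 0.438603 = 0.392405.
Q̄ = (S₀/π) × [bracket] = (2377/π) × 0.392405 = 296.90 W/m².
Ratio Q̄_A / Q̄_B = 640.16 / 296.90 = 2.156.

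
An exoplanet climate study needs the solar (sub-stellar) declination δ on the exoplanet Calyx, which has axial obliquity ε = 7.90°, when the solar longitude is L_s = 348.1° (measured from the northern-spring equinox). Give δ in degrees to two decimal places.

sin δ = sin ε · sin L_s = sin 7.90° × sin 348.1° = -0.028342.
δ = arcsin(-0.028342) = -1.62°.

δ = -1.62°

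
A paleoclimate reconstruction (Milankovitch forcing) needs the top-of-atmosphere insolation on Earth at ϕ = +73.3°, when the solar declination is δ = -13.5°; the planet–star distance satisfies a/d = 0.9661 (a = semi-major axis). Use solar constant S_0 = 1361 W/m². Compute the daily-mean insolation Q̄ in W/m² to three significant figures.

cos h₀ = −tan(+73.3°) tan(-13.500°) = 0.8002, h₀ = 0.6431 rad.
Bracket: h₀ sin ϕ sin δ + cos ϕ cos δ sin h₀ = 0.6431×0.95782×-0.23345 + 0.28736×0.97237×0.59970 = -0.143799 + 0.167568 = 0.023769.
Inverse-square distance factor (a/d)² = 0.9661² = 0.933349.
Q̄ = (S_0/π) × 0.933349 × [bracket] = (1361/π) × 0.933349 × 0.023769 = 9.611 W/m².

Q̄ ≈ 9.61 W/m²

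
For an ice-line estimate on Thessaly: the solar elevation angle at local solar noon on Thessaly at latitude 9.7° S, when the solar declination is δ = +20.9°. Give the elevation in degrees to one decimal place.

59.4°

At local noon the hour angle is zero, so the zenith angle equals |ϕ − δ| = |-9.7° − (+20.900°)| = 30.600°.
Elevation = 90° − 30.600° = 59.4°.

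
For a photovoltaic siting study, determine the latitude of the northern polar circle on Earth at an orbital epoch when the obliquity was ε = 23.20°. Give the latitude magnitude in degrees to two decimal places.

The polar circle is the lowest latitude that experiences at least one full rotation of continuous daylight at the northern-summer solstice; it lies at |φ| = 90° − ε = 90° − 23.20° = 66.80°.

66.80°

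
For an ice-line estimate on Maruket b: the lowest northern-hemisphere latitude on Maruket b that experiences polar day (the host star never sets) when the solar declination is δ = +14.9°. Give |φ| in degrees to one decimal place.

Polar day requires cos H₀ = −tan φ tan δ ≤ −1, i.e. tan φ tan δ ≥ 1.
The boundary is |tan φ| · |tan δ| = 1, so |φ| = 90° − |δ| = 90° − 14.9° = 75.1° in the northern hemisphere.

|φ| = 75.1°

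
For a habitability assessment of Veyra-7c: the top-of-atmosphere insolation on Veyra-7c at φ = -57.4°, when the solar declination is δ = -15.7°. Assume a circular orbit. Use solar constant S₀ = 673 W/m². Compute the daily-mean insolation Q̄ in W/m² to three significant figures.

Q̄ ≈ 199 W/m²

cos H₀ = −tan(-57.4°) tan(-15.700°) = -0.4395, H₀ = 2.0259 rad.
Bracket: H₀ sin φ sin δ + cos φ cos δ sin H₀ = 2.0259×-0.84245×-0.27060 + 0.53877×0.96269×0.89823 = 0.461838 + 0.465884 = 0.927722.
Q̄ = (S₀/π) × [bracket] = (673/π) × 0.927722 = 198.7 W/m².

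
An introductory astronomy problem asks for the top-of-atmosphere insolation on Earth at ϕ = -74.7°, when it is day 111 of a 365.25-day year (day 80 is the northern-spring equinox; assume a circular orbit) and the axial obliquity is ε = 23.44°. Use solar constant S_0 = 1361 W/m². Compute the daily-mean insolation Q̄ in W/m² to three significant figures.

Q̄ ≈ 13.0 W/m²

Solar longitude: L_s = 360° × (111 − 80)/365.25 = 30.554°.
sin δ = sin 23.44° × sin 30.554° = 0.20222, so δ = +11.667°.
cos h₀ = −tan(-74.7°) tan(+11.667°) = 0.7548, h₀ = 0.7155 rad.
Bracket: h₀ sin ϕ sin δ + cos ϕ cos δ sin h₀ = 0.7155×-0.96456×0.20222 + 0.26387×0.97934×0.65598 = -0.139561 + 0.169517 = 0.029956.
Q̄ = (S_0/π) × [bracket] = (1361/π) × 0.029956 = 12.98 W/m².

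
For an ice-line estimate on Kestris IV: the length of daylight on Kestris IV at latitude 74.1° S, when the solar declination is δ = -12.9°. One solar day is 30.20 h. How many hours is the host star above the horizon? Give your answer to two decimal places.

24.08 h

cos H₀ = −tan φ · tan δ = −tan(-74.1°) × tan(-12.900°) = -0.8040, so H₀ = 2.5048 rad = 143.52°.
Daylight = 2H₀/(2π) × 30.20 h = (2.5048/π) × 30.20 = 24.08 h.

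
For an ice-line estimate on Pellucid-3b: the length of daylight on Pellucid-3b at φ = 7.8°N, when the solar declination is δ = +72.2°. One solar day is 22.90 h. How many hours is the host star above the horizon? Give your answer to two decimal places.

14.66 h

cos H₀ = −tan φ · tan δ = −tan(+7.8°) × tan(+72.200°) = -0.4267, so H₀ = 2.0116 rad = 115.26°.
Daylight = 2H₀/(2π) × 22.90 h = (2.0116/π) × 22.90 = 14.66 h.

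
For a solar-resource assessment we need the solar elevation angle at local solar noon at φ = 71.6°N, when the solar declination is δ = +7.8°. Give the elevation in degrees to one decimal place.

At local noon the hour angle is zero, so the zenith angle equals |φ − δ| = |+71.6° − (+7.800°)| = 63.800°.
Elevation = 90° − 63.800° = 26.2°.

26.2°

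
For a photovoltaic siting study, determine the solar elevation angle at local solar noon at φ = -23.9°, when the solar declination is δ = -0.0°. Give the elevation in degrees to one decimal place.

66.1°

At local noon the hour angle is zero, so the zenith angle equals |φ − δ| = |-23.9° − (-0.000°)| = 23.900°.
Elevation = 90° − 23.900° = 66.1°.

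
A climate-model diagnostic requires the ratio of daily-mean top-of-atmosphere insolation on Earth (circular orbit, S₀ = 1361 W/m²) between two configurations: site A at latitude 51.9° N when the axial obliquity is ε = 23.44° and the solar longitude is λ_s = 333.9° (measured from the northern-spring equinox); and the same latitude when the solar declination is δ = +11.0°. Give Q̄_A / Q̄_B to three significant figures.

— Configuration A (φ=+51.9°):
Solar declination: sin δ = sin ε · sin λ_s = sin 23.44° × sin 333.9° = -0.17500, so δ = -10.079°.
cos H₀ = −tan(+51.9°) tan(-10.079°) = 0.2267, H₀ = 1.3421 rad.
Bracket: H₀ sin φ sin δ + cos φ cos δ sin H₀ = 1.3421×0.78694×-0.17500 + 0.61704×0.98457×0.97397 = -0.184827 + 0.591705 = 0.406878.
Q̄ = (S₀/π) × [bracket] = (1361/π) × 0.406878 = 176.27 W/m².
— Configuration B (φ=+51.9°):
cos H₀ = −tan(+51.9°) tan(+11.000°) = -0.2479, H₀ = 1.8213 rad.
Bracket: H₀ sin φ sin δ + cos φ cos δ sin H₀ = 1.8213×0.78694×0.19081 + 0.61704×0.98163×0.96879 = 0.273479 + 0.586801 = 0.860280.
Q̄ = (S₀/π) × [bracket] = (1361/π) × 0.860280 = 372.69 W/m².
Ratio Q̄_A / Q̄_B = 176.27 / 372.69 = 0.4730.

Q̄_A / Q̄_B ≈ 0.473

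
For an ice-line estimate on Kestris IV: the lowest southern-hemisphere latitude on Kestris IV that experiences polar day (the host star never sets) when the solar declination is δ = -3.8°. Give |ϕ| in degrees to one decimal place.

Polar day requires cos h₀ = −tan ϕ tan δ ≤ −1, i.e. tan ϕ tan δ ≥ 1.
The boundary is |tan ϕ| · |tan δ| = 1, so |ϕ| = 90° − |δ| = 90° − 3.8° = 86.2° in the southern hemisphere.

|ϕ| = 86.2°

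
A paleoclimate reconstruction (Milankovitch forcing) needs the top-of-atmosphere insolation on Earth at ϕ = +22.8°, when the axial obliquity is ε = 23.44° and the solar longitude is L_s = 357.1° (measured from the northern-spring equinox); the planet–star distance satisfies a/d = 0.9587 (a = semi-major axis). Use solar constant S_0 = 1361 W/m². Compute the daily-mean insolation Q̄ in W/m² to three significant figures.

Q̄ ≈ 362 W/m²

Solar declination: sin δ = sin ε · sin L_s = sin 23.44° × sin 357.1° = -0.02013, so δ = -1.153°.
cos h₀ = −tan(+22.8°) tan(-1.153°) = 0.0085, h₀ = 1.5623 rad.
Bracket: h₀ sin ϕ sin δ + cos ϕ cos δ sin h₀ = 1.5623×0.38752×-0.02013 + 0.92186×0.99980×0.99996 = -0.012187 + 0.921639 = 0.909452.
Inverse-square distance factor (a/d)² = 0.9587² = 0.919106.
Q̄ = (S_0/π) × 0.919106 × [bracket] = (1361/π) × 0.919106 × 0.909452 = 362.1 W/m².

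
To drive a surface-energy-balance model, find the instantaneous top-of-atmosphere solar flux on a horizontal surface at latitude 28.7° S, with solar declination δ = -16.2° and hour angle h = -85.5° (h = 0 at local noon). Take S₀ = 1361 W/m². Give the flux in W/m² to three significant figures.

cos θ_z = sin φ sin δ + cos φ cos δ cos h = 0.133978 + 0.066088 = 0.200066.
Flux = S₀ · cos θ_z = 1361 × 0.200066 = 272.3 W/m².

272 W/m²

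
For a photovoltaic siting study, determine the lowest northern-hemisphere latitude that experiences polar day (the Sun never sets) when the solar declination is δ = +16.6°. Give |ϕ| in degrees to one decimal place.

Polar day requires cos h₀ = −tan ϕ tan δ ≤ −1, i.e. tan ϕ tan δ ≥ 1.
The boundary is |tan ϕ| · |tan δ| = 1, so |ϕ| = 90° − |δ| = 90° − 16.6° = 73.4° in the northern hemisphere.

|ϕ| = 73.4°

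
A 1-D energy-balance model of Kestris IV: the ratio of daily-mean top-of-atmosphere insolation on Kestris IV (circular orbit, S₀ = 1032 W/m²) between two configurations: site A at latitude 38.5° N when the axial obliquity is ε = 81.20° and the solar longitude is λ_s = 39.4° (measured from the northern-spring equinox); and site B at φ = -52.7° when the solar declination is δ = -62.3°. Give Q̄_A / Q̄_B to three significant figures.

Q̄_A / Q̄_B ≈ 0.611

— Configuration A (φ=+38.5°):
Solar declination: sin δ = sin ε · sin λ_s = sin 81.20° × sin 39.4° = 0.62726, so δ = +38.848°.
cos H₀ = −tan(+38.5°) tan(+38.848°) = -0.6406, H₀ = 2.2661 rad.
Bracket: H₀ sin φ sin δ + cos φ cos δ sin H₀ = 2.2661×0.62251×0.62726 + 0.78261×0.77881×0.76783 = 0.884857 + 0.467996 = 1.352853.
Q̄ = (S₀/π) × [bracket] = (1032/π) × 1.352853 = 444.41 W/m².
— Configuration B (φ=-52.7°):
cos H₀ = −tan(-52.7°) tan(-62.300°) = -2.5003 ≤ −1 ⇒ polar day, H₀ = π.
Bracket: H₀ sin φ sin δ + cos φ cos δ sin H₀ = 3.1416×-0.79547×-0.88539 + 0.60599×0.46484×0.00000 = 2.212633 + 0.000000 = 2.212633.
Q̄ = (S₀/π) × [bracket] = (1032/π) × 2.212633 = 726.84 W/m².
Ratio Q̄_A / Q̄_B = 444.41 / 726.84 = 0.6114.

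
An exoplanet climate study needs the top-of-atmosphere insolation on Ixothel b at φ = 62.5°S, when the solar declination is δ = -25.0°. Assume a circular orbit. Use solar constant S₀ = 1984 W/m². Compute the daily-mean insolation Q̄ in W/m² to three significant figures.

cos H₀ = −tan(-62.5°) tan(-25.000°) = -0.8958, H₀ = 2.6810 rad.
Bracket: H₀ sin φ sin δ + cos φ cos δ sin H₀ = 2.6810×-0.88701×-0.42262 + 0.46175×0.90631×0.44452 = 1.005022 + 0.186027 = 1.191049.
Q̄ = (S₀/π) × [bracket] = (1984/π) × 1.191049 = 752.2 W/m².

Q̄ ≈ 752 W/m²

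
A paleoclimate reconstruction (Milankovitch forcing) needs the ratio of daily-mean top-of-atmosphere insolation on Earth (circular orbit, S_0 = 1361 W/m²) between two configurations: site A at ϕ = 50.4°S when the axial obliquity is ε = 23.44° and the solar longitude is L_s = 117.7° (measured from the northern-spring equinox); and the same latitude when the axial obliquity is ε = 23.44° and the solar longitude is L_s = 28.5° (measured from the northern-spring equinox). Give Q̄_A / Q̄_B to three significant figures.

Q̄_A / Q̄_B ≈ 0.564

— Configuration A (ϕ=-50.4°):
Solar declination: sin δ = sin ε · sin L_s = sin 23.44° × sin 117.7° = 0.35220, so δ = +20.622°.
cos h₀ = −tan(-50.4°) tan(+20.622°) = 0.4549, h₀ = 1.0986 rad.
Bracket: h₀ sin ϕ sin δ + cos ϕ cos δ sin h₀ = 1.0986×-0.77051×0.35220 + 0.63742×0.93592×0.89055 = -0.298131 + 0.531279 = 0.233148.
Q̄ = (S_0/π) × [bracket] = (1361/π) × 0.233148 = 101.00 W/m².
— Configuration B (ϕ=-50.4°):
Solar declination: sin δ = sin ε · sin L_s = sin 23.44° × sin 28.5° = 0.18981, so δ = +10.942°.
cos h₀ = −tan(-50.4°) tan(+10.942°) = 0.2337, h₀ = 1.3349 rad.
Bracket: h₀ sin ϕ sin δ + cos ϕ cos δ sin h₀ = 1.3349×-0.77051×0.18981 + 0.63742×0.98182×0.97231 = -0.195230 + 0.608502 = 0.413272.
Q̄ = (S_0/π) × [bracket] = (1361/π) × 0.413272 = 179.04 W/m².
Ratio Q̄_A / Q̄_B = 101.00 / 179.04 = 0.5641.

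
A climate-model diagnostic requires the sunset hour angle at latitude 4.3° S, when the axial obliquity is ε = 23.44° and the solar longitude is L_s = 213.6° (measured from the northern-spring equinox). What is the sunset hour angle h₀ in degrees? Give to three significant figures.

Solar declination: sin δ = sin ε · sin L_s = sin 23.44° × sin 213.6° = -0.22013, so δ = -12.717°.
cos h₀ = −tan ϕ · tan δ = −tan(-4.3°) × tan(-12.717°) = -0.0170, so h₀ = 1.5878 rad = 90.97°.

h₀ = 91.0°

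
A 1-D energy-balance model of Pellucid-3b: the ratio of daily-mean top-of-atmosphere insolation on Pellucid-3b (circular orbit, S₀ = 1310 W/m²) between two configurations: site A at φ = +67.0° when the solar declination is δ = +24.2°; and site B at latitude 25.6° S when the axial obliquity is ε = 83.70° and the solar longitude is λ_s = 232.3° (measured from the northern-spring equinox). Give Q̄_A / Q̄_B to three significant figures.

— Configuration A (φ=+67.0°):
cos H₀ = −tan(+67.0°) tan(+24.200°) = -1.0588 ≤ −1 ⇒ polar day, H₀ = π.
Bracket: H₀ sin φ sin δ + cos φ cos δ sin H₀ = 3.1416×0.92050×0.40992 + 0.39073×0.91212×0.00000 = 1.185424 + 0.000000 = 1.185424.
Q̄ = (S₀/π) × [bracket] = (1310/π) × 1.185424 = 494.31 W/m².
— Configuration B (φ=-25.6°):
Solar declination: sin δ = sin ε · sin λ_s = sin 83.70° × sin 232.3° = -0.78645, so δ = -51.855°.
cos H₀ = −tan(-25.6°) tan(-51.855°) = -0.6100, H₀ = 2.2269 rad.
Bracket: H₀ sin φ sin δ + cos φ cos δ sin H₀ = 2.2269×-0.43209×-0.78645 + 0.90183×0.61766×0.79237 = 0.756739 + 0.441369 = 1.198108.
Q̄ = (S₀/π) × [bracket] = (1310/π) × 1.198108 = 499.59 W/m².
Ratio Q̄_A / Q̄_B = 494.31 / 499.59 = 0.9894.

Q̄_A / Q̄_B ≈ 0.989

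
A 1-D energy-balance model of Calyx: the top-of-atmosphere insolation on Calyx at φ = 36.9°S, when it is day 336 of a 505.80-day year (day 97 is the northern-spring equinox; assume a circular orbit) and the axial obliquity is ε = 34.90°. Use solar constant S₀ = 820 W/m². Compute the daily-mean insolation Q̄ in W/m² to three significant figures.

Q̄ ≈ 184 W/m²

Solar longitude: λ_s = 360° × (336 − 97)/505.80 = 170.107°.
sin δ = sin 34.90° × sin 170.107° = 0.09830, so δ = +5.641°.
cos H₀ = −tan(-36.9°) tan(+5.641°) = 0.0742, H₀ = 1.4966 rad.
Bracket: H₀ sin φ sin δ + cos φ cos δ sin H₀ = 1.4966×-0.60042×0.09830 + 0.79968×0.99516×0.99725 = -0.088331 + 0.793621 = 0.705290.
Q̄ = (S₀/π) × [bracket] = (820/π) × 0.705290 = 184.1 W/m².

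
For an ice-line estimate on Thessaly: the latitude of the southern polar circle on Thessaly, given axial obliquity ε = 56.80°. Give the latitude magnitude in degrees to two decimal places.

33.20°

The polar circle is the lowest latitude that experiences at least one full rotation of continuous darkness at the northern-summer solstice; it lies at |ϕ| = 90° − ε = 90° − 56.80° = 33.20°.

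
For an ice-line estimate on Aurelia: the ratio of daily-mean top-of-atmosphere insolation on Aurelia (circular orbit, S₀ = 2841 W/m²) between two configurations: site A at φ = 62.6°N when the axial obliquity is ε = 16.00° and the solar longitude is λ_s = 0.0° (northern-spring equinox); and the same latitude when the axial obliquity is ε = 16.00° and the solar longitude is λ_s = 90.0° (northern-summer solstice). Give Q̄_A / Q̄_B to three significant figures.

Q̄_A / Q̄_B ≈ 0.513

— Configuration A (φ=+62.6°):
Solar declination: sin δ = sin ε · sin λ_s = sin 16.00° × sin 0.0° = 0.00000, so δ = +0.000°.
cos H₀ = −tan(+62.6°) tan(+0.000°) = -0.0000, H₀ = 1.5708 rad.
Bracket: H₀ sin φ sin δ + cos φ cos δ sin H₀ = 1.5708×0.88782×0.00000 + 0.46020×1.00000×1.00000 = 0.000000 + 0.460200 = 0.460200.
Q̄ = (S₀/π) × [bracket] = (2841/π) × 0.460200 = 416.17 W/m².
— Configuration B (φ=+62.6°):
Solar declination: sin δ = sin ε · sin λ_s = sin 16.00° × sin 90.0° = 0.27564, so δ = +16.000°.
cos H₀ = −tan(+62.6°) tan(+16.000°) = -0.5532, H₀ = 2.1570 rad.
Bracket: H₀ sin φ sin δ + cos φ cos δ sin H₀ = 2.1570×0.88782×0.27564 + 0.46020×0.96126×0.83306 = 0.527858 + 0.368522 = 0.896380.
Q̄ = (S₀/π) × [bracket] = (2841/π) × 0.896380 = 810.61 W/m².
Ratio Q̄_A / Q̄_B = 416.17 / 810.61 = 0.5134.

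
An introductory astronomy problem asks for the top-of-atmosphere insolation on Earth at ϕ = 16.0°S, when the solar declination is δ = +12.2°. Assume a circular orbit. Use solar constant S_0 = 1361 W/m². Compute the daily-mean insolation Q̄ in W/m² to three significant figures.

Q̄ ≈ 368 W/m²

cos h₀ = −tan(-16.0°) tan(+12.200°) = 0.0620, h₀ = 1.5088 rad.
Bracket: h₀ sin ϕ sin δ + cos ϕ cos δ sin h₀ = 1.5088×-0.27564×0.21132 + 0.96126×0.97742×0.99808 = -0.087885 + 0.937751 = 0.849866.
Q̄ = (S_0/π) × [bracket] = (1361/π) × 0.849866 = 368.2 W/m².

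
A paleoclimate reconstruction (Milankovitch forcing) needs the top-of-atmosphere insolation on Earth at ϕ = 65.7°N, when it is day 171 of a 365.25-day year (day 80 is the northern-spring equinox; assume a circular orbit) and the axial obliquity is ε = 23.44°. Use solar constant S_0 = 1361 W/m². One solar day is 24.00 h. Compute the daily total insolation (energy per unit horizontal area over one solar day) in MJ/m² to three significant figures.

Solar longitude: L_s = 360° × (171 − 80)/365.25 = 89.692°.
sin δ = sin 23.44° × sin 89.692° = 0.39778, so δ = +23.440°.
cos h₀ = −tan(+65.7°) tan(+23.440°) = -0.9602, h₀ = 2.8586 rad.
Bracket: h₀ sin ϕ sin δ + cos ϕ cos δ sin h₀ = 2.8586×0.91140×0.39778 + 0.41151×0.91748×0.27921 = 1.036347 + 0.105416 = 1.141763.
Q̄ = (S_0/π) × [bracket] = (1361/π) × 1.141763 = 494.63 W/m².
Daily total = Q̄ × 24.00 h × 3600 s/h = 494.63 × 24.00 × 3600 / 10⁶ = 42.74 MJ/m².

42.7 MJ/m²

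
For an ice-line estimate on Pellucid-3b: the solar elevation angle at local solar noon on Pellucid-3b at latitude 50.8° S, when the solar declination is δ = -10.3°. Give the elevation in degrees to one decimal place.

At local noon the hour angle is zero, so the zenith angle equals |ϕ − δ| = |-50.8° − (-10.300°)| = 40.500°.
Elevation = 90° − 40.500° = 49.5°.

49.5°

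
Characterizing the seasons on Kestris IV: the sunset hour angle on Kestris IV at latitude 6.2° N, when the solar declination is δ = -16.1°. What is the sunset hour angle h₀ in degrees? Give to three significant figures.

h₀ = 88.2°

cos h₀ = −tan ϕ · tan δ = −tan(+6.2°) × tan(-16.100°) = 0.0314, so h₀ = 1.5394 rad = 88.20°.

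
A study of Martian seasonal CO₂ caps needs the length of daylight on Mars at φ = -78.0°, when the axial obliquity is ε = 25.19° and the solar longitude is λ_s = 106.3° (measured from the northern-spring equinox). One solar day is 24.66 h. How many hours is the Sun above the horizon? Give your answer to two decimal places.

0.00 h

Solar declination: sin δ = sin ε · sin λ_s = sin 25.19° × sin 106.3° = 0.40851, so δ = +24.111°.
cos H₀ = −tan φ · tan δ = 2.1056 ≥ 1, so the Sun never rises (polar night) and H₀ = 0.
Daylight = 2H₀/(2π) × 24.66 h = (0.0000/π) × 24.66 = 0.00 h.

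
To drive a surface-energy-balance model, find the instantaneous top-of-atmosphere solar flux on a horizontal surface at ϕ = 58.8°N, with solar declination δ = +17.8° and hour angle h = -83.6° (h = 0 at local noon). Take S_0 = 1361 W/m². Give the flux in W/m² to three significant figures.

431 W/m²

cos θ_z = sin ϕ sin δ + cos ϕ cos δ cos h = 0.261481 + 0.054980 = 0.316461.
Flux = S_0 · cos θ_z = 1361 × 0.316461 = 430.7 W/m².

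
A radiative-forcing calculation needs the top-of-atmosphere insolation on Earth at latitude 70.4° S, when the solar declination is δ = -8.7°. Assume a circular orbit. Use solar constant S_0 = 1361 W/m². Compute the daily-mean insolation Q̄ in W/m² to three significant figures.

cos h₀ = −tan(-70.4°) tan(-8.700°) = -0.4297, h₀ = 2.0150 rad.
Bracket: h₀ sin ϕ sin δ + cos ϕ cos δ sin h₀ = 2.0150×-0.94206×-0.15126 + 0.33545×0.98849×0.90296 = 0.287129 + 0.299412 = 0.586541.
Q̄ = (S_0/π) × [bracket] = (1361/π) × 0.586541 = 254.1 W/m².

Q̄ ≈ 254 W/m²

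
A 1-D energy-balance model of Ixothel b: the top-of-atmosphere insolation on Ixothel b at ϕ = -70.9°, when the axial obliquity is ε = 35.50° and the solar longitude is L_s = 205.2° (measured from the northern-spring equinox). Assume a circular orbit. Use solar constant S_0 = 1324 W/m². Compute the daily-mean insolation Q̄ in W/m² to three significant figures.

Q̄ ≈ 327 W/m²

Solar declination: sin δ = sin ε · sin L_s = sin 35.50° × sin 205.2° = -0.24725, so δ = -14.315°.
cos h₀ = −tan(-70.9°) tan(-14.315°) = -0.7369, h₀ = 2.3993 rad.
Bracket: h₀ sin ϕ sin δ + cos ϕ cos δ sin h₀ = 2.3993×-0.94495×-0.24725 + 0.32722×0.96895×0.67600 = 0.560570 + 0.214332 = 0.774902.
Q̄ = (S_0/π) × [bracket] = (1324/π) × 0.774902 = 326.6 W/m².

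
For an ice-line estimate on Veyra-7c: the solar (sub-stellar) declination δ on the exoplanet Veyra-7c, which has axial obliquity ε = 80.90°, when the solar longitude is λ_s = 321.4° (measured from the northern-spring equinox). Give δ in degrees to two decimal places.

sin δ = sin ε · sin λ_s = sin 80.90° × sin 321.4° = -0.616027.
δ = arcsin(-0.616027) = -38.03°.

δ = -38.03°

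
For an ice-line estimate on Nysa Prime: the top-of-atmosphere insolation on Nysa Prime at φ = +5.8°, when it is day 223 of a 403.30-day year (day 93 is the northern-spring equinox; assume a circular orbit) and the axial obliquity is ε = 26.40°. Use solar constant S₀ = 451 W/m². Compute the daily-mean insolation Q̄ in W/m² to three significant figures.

Solar longitude: λ_s = 360° × (223 − 93)/403.30 = 116.043°.
sin δ = sin 26.40° × sin 116.043° = 0.39949, so δ = +23.546°.
cos H₀ = −tan(+5.8°) tan(+23.546°) = -0.0443, H₀ = 1.6151 rad.
Bracket: H₀ sin φ sin δ + cos φ cos δ sin H₀ = 1.6151×0.10106×0.39949 + 0.99488×0.91674×0.99902 = 0.065206 + 0.911152 = 0.976358.
Q̄ = (S₀/π) × [bracket] = (451/π) × 0.976358 = 140.2 W/m².

Q̄ ≈ 140 W/m²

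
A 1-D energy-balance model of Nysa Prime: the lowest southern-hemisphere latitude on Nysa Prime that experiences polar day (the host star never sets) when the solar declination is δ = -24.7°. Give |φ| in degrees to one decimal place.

|φ| = 65.3°

Polar day requires cos H₀ = −tan φ tan δ ≤ −1, i.e. tan φ tan δ ≥ 1.
The boundary is |tan φ| · |tan δ| = 1, so |φ| = 90° − |δ| = 90° − 24.7° = 65.3° in the southern hemisphere.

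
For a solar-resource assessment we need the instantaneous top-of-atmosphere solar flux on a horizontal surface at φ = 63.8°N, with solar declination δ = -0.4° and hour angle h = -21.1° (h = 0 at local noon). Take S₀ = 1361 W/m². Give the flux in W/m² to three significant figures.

552 W/m²

cos θ_z = sin φ sin δ + cos φ cos δ cos h = -0.006264 + 0.411894 = 0.405630.
Flux = S₀ · cos θ_z = 1361 × 0.405630 = 552.1 W/m².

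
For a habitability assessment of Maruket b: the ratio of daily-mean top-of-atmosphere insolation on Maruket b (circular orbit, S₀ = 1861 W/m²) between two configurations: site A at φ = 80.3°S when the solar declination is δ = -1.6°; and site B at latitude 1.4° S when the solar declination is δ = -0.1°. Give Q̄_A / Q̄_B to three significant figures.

— Configuration A (φ=-80.3°):
cos H₀ = −tan(-80.3°) tan(-1.600°) = -0.1634, H₀ = 1.7349 rad.
Bracket: H₀ sin φ sin δ + cos φ cos δ sin H₀ = 1.7349×-0.98570×-0.02792 + 0.16849×0.99961×0.98656 = 0.047746 + 0.166161 = 0.213907.
Q̄ = (S₀/π) × [bracket] = (1861/π) × 0.213907 = 126.71 W/m².
— Configuration B (φ=-1.4°):
cos H₀ = −tan(-1.4°) tan(-0.100°) = -0.0000, H₀ = 1.5708 rad.
Bracket: H₀ sin φ sin δ + cos φ cos δ sin H₀ = 1.5708×-0.02443×-0.00175 + 0.99970×1.00000×1.00000 = 0.000067 + 0.999700 = 0.999767.
Q̄ = (S₀/π) × [bracket] = (1861/π) × 0.999767 = 592.24 W/m².
Ratio Q̄_A / Q̄_B = 126.71 / 592.24 = 0.2140.

Q̄_A / Q̄_B ≈ 0.214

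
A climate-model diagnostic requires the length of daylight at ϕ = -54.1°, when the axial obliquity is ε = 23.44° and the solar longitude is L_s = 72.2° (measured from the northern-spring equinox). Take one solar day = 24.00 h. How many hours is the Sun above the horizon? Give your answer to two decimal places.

Solar declination: sin δ = sin ε · sin L_s = sin 23.44° × sin 72.2° = 0.37875, so δ = +22.256°.
cos h₀ = −tan ϕ · tan δ = −tan(-54.1°) × tan(+22.256°) = 0.5653, so h₀ = 0.9700 rad = 55.57°.
Daylight = 2h₀/(2π) × 24.00 h = (0.9700/π) × 24.00 = 7.41 h.

7.41 h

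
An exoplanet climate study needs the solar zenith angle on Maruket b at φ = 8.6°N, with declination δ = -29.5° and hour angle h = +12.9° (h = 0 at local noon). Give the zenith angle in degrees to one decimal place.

cos θ_z = sin φ sin δ + cos φ cos δ cos h = -0.073635 + 0.838850 = 0.765215.
θ_z = arccos(0.765215) = 40.1°.

θ_z = 40.1°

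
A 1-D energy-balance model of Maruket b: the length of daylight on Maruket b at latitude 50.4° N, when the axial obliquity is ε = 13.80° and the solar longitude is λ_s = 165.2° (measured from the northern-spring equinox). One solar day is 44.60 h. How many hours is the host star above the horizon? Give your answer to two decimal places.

Solar declination: sin δ = sin ε · sin λ_s = sin 13.80° × sin 165.2° = 0.06093, so δ = +3.493°.
cos H₀ = −tan φ · tan δ = −tan(+50.4°) × tan(+3.493°) = -0.0738, so H₀ = 1.6447 rad = 94.23°.
Daylight = 2H₀/(2π) × 44.60 h = (1.6447/π) × 44.60 = 23.35 h.

23.35 h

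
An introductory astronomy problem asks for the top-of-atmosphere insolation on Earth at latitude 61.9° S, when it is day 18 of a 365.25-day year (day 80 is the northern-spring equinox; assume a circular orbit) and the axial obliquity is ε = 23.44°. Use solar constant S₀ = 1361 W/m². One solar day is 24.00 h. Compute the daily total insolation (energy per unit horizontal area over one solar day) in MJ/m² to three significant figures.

Solar longitude: λ_s = 360° × (18 − 80)/365.25 = -61.109°, i.e. -61.109° + 360° = 298.891°.
sin δ = sin 23.44° × sin 298.891° = -0.34828, so δ = -20.382°.
cos H₀ = −tan(-61.9°) tan(-20.382°) = -0.6958, H₀ = 2.3404 rad.
Bracket: H₀ sin φ sin δ + cos φ cos δ sin H₀ = 2.3404×-0.88213×-0.34828 + 0.47101×0.93739×0.71820 = 0.719037 + 0.317100 = 1.036137.
Q̄ = (S₀/π) × [bracket] = (1361/π) × 1.036137 = 448.88 W/m².
Daily total = Q̄ × 24.00 h × 3600 s/h = 448.88 × 24.00 × 3600 / 10⁶ = 38.78 MJ/m².

38.8 MJ/m²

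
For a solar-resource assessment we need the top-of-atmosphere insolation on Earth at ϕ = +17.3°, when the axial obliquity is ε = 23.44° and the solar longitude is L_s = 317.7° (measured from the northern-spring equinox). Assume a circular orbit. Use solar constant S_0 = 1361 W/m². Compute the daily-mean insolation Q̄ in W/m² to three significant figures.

Solar declination: sin δ = sin ε · sin L_s = sin 23.44° × sin 317.7° = -0.26772, so δ = -15.528°.
cos h₀ = −tan(+17.3°) tan(-15.528°) = 0.0865, h₀ = 1.4841 rad.
Bracket: h₀ sin ϕ sin δ + cos ϕ cos δ sin h₀ = 1.4841×0.29737×-0.26772 + 0.95476×0.96350×0.99625 = -0.118152 + 0.916462 = 0.798310.
Q̄ = (S_0/π) × [bracket] = (1361/π) × 0.798310 = 345.8 W/m².

Q̄ ≈ 346 W/m²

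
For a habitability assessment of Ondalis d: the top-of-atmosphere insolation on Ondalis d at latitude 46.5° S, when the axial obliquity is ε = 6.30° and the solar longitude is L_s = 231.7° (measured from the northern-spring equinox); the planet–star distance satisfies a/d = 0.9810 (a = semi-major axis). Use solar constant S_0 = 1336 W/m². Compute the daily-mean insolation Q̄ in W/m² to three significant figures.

Solar declination: sin δ = sin ε · sin L_s = sin 6.30° × sin 231.7° = -0.08612, so δ = -4.940°.
cos h₀ = −tan(-46.5°) tan(-4.940°) = -0.0911, h₀ = 1.6620 rad.
Bracket: h₀ sin ϕ sin δ + cos ϕ cos δ sin h₀ = 1.6620×-0.72537×-0.08612 + 0.68835×0.99629×0.99584 = 0.103823 + 0.682943 = 0.786766.
Inverse-square distance factor (a/d)² = 0.9810² = 0.962361.
Q̄ = (S_0/π) × 0.962361 × [bracket] = (1336/π) × 0.962361 × 0.786766 = 322.0 W/m².

Q̄ ≈ 322 W/m²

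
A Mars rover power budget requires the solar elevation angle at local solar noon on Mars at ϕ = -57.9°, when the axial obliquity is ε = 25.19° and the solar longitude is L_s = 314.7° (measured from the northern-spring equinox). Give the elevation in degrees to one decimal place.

49.7°

Solar declination: sin δ = sin ε · sin L_s = sin 25.19° × sin 314.7° = -0.30253, so δ = -17.610°.
At local noon the hour angle is zero, so the zenith angle equals |ϕ − δ| = |-57.9° − (-17.610°)| = 40.290°.
Elevation = 90° − 40.290° = 49.7°.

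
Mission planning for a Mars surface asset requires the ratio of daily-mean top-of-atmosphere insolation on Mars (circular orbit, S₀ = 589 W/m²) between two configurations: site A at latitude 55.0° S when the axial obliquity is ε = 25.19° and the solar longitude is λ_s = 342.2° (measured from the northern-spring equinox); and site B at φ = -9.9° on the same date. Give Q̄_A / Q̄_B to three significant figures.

— Configuration A (φ=-55.0°):
Solar declination: sin δ = sin ε · sin λ_s = sin 25.19° × sin 342.2° = -0.13011, so δ = -7.476°.
cos H₀ = −tan(-55.0°) tan(-7.476°) = -0.1874, H₀ = 1.7593 rad.
Bracket: H₀ sin φ sin δ + cos φ cos δ sin H₀ = 1.7593×-0.81915×-0.13011 + 0.57358×0.99150×0.98228 = 0.187506 + 0.558627 = 0.746133.
Q̄ = (S₀/π) × [bracket] = (589/π) × 0.746133 = 139.89 W/m².
— Configuration B (φ=-9.9°):
cos H₀ = −tan(-9.9°) tan(-7.476°) = -0.0229, H₀ = 1.5937 rad.
Bracket: H₀ sin φ sin δ + cos φ cos δ sin H₀ = 1.5937×-0.17193×-0.13011 + 0.98511×0.99150×0.99974 = 0.035651 + 0.976483 = 1.012134.
Q̄ = (S₀/π) × [bracket] = (589/π) × 1.012134 = 189.76 W/m².
Ratio Q̄_A / Q̄_B = 139.89 / 189.76 = 0.7372.

Q̄_A / Q̄_B ≈ 0.737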